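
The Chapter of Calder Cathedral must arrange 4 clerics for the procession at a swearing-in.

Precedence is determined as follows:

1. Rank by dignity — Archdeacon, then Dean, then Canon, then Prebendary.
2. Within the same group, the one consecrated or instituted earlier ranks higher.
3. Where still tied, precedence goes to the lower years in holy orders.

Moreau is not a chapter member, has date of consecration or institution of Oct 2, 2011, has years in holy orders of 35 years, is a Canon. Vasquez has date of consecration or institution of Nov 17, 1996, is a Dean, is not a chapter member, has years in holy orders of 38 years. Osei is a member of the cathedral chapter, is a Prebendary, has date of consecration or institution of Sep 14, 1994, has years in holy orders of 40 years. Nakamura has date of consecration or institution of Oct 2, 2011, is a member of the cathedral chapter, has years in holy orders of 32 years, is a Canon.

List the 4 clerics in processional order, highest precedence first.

By dignity: Vasquez (Dean); then Nakamura and Moreau (Canon); then Osei (Prebendary).
Nakamura and Moreau both have date of consecration or institution Oct 2, 2011, so the next rule applies.
Among Nakamura and Moreau, by years in holy orders (lower first): Nakamura (32 years) before Moreau (35 years).
Full order: Vasquez, Nakamura, Moreau, Osei.

Vasquez, Nakamura, Moreau, Osei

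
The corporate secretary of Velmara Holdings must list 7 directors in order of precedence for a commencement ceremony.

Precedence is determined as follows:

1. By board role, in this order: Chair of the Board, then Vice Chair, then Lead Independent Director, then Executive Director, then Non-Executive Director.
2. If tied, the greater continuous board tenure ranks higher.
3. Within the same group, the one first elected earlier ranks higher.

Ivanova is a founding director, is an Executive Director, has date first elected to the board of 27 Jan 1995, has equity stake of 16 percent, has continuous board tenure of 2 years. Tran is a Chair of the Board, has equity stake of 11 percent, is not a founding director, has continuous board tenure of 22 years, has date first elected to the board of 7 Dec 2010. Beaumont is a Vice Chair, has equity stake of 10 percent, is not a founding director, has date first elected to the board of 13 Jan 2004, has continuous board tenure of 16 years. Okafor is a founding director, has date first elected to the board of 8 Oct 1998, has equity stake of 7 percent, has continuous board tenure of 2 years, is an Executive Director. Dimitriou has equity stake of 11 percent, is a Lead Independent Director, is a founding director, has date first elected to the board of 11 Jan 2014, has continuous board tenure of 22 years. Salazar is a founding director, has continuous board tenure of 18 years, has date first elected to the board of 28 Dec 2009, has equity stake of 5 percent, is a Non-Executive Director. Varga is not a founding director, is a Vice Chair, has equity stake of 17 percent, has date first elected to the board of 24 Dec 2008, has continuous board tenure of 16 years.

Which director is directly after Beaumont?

Varga

By board role: Tran (Chair of the Board); then Beaumont and Varga (Vice Chair); then Dimitriou (Lead Independent Director); then Ivanova and Okafor (Executive Director); then Salazar (Non-Executive Director).
Beaumont and Varga both have continuous board tenure 16 years, so the next rule applies.
Among Beaumont and Varga, by date first elected to the board (earlier first): Beaumont (13 Jan 2004) before Varga (24 Dec 2008).
Ivanova and Okafor both have continuous board tenure 2 years, so the next rule applies.
Among Ivanova and Okafor, by date first elected to the board (earlier first): Ivanova (27 Jan 1995) before Okafor (8 Oct 1998).
Order: Tran, Beaumont, Varga, Dimitriou, Ivanova, Okafor, Salazar.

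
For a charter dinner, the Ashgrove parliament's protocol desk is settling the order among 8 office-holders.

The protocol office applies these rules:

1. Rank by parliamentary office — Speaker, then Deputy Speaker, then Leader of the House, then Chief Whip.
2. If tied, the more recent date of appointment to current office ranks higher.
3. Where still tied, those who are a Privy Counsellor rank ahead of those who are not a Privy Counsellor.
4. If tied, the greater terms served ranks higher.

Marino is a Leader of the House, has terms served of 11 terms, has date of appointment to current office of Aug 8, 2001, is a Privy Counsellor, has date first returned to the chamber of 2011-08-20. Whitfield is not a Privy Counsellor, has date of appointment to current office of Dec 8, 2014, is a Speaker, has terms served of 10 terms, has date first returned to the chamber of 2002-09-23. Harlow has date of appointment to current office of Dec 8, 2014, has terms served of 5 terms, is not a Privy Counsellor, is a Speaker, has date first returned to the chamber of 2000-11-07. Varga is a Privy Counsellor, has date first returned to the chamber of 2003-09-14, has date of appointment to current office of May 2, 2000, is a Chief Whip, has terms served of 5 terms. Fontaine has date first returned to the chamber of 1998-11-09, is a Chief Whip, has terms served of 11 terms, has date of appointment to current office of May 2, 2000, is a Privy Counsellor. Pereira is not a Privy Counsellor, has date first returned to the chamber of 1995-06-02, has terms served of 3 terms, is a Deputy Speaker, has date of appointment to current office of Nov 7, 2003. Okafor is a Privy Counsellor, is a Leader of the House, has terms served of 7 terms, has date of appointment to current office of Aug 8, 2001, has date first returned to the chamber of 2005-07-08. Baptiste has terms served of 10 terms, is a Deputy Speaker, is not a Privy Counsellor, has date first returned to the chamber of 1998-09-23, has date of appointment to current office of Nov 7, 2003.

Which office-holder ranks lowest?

Varga

By parliamentary office: Whitfield and Harlow (Speaker); then Baptiste and Pereira (Deputy Speaker); then Marino and Okafor (Leader of the House); then Fontaine and Varga (Chief Whip).
Whitfield and Harlow both have date of appointment to current office Dec 8, 2014, so the next rule applies.
Whitfield and Harlow are each not a Privy Counsellor, so the next rule applies.
Among Whitfield and Harlow, by terms served (higher first): Whitfield (10 terms) before Harlow (5 terms).
Baptiste and Pereira both have date of appointment to current office Nov 7, 2003, so the next rule applies.
Baptiste and Pereira are each not a Privy Counsellor, so the next rule applies.
Among Baptiste and Pereira, by terms served (higher first): Baptiste (10 terms) before Pereira (3 terms).
Marino and Okafor both have date of appointment to current office Aug 8, 2001, so the next rule applies.
Marino and Okafor are each a Privy Counsellor, so the next rule applies.
Among Marino and Okafor, by terms served (higher first): Marino (11 terms) before Okafor (7 terms).
Fontaine and Varga both have date of appointment to current office May 2, 2000, so the next rule applies.
Fontaine and Varga are each a Privy Counsellor, so the next rule applies.
Among Fontaine and Varga, by terms served (higher first): Fontaine (11 terms) before Varga (5 terms).
Order: Whitfield, Harlow, Baptiste, Pereira, Marino, Okafor, Fontaine, Varga.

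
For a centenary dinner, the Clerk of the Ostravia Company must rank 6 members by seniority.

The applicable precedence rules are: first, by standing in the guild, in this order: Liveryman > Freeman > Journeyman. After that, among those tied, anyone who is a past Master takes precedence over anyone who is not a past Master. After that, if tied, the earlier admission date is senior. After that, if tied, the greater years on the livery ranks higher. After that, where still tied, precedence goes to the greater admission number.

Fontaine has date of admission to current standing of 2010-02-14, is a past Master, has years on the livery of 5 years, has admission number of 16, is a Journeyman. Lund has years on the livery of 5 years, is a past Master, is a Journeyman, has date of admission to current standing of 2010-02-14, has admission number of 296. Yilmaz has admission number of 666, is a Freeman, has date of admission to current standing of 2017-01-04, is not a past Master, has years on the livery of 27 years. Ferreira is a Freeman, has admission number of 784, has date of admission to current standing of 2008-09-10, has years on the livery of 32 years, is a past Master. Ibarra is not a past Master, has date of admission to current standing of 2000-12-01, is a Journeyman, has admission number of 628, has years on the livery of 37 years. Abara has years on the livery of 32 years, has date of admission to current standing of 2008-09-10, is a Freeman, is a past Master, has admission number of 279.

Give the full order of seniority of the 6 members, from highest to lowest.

By standing in the guild: Ferreira, Abara and Yilmaz (Freeman); then Lund, Fontaine and Ibarra (Journeyman).
Among Ferreira, Abara and Yilmaz, a past Master before not a past Master: Ferreira and Abara (a past Master) before Yilmaz (not a past Master).
Ferreira and Abara both have date of admission to current standing 2008-09-10, so the next rule applies.
Ferreira and Abara both have years on the livery 32 years, so the next rule applies.
Among Ferreira and Abara, by admission number (higher first): Ferreira (784) before Abara (279).
Among Lund, Fontaine and Ibarra, a past Master before not a past Master: Lund and Fontaine (a past Master) before Ibarra (not a past Master).
Lund and Fontaine both have date of admission to current standing 2010-02-14, so the next rule applies.
Lund and Fontaine both have years on the livery 5 years, so the next rule applies.
Among Lund and Fontaine, by admission number (higher first): Lund (296) before Fontaine (16).
Full order: Ferreira, Abara, Yilmaz, Lund, Fontaine, Ibarra.

Ferreira, Abara, Yilmaz, Lund, Fontaine, Ibarra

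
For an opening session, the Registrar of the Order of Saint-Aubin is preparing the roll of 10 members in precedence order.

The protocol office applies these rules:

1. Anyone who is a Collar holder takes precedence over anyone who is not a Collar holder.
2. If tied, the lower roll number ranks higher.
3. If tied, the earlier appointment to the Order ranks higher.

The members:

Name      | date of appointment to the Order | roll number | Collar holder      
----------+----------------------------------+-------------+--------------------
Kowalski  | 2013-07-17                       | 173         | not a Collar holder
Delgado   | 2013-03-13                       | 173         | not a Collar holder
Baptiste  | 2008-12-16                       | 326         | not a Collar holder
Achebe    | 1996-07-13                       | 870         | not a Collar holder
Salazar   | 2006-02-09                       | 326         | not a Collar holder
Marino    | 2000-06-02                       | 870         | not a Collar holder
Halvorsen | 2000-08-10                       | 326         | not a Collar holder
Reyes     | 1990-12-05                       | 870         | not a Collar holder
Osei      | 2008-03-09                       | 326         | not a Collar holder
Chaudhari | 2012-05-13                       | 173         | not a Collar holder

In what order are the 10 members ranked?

By the first rule: Chaudhari, Delgado, Kowalski, Halvorsen, Salazar, Osei, Baptiste, Reyes, Achebe and Marino (each not a Collar holder).
Among Chaudhari, Delgado, Kowalski, Halvorsen, Salazar, Osei, Baptiste, Reyes, Achebe and Marino, by roll number (lower first): Chaudhari, Delgado and Kowalski (173) before Halvorsen, Salazar, Osei and Baptiste (326) before Reyes, Achebe and Marino (870).
Among Chaudhari, Delgado and Kowalski, by date of appointment to the Order (earlier first): Chaudhari (2012-05-13) before Delgado (2013-03-13) before Kowalski (2013-07-17).
Among Halvorsen, Salazar, Osei and Baptiste, by date of appointment to the Order (earlier first): Halvorsen (2000-08-10) before Salazar (2006-02-09) before Osei (2008-03-09) before Baptiste (2008-12-16).
Among Reyes, Achebe and Marino, by date of appointment to the Order (earlier first): Reyes (1990-12-05) before Achebe (1996-07-13) before Marino (2000-06-02).
Full order: Chaudhari, Delgado, Kowalski, Halvorsen, Salazar, Osei, Baptiste, Reyes, Achebe, Marino.

Chaudhari, Delgado, Kowalski, Halvorsen, Salazar, Osei, Baptiste, Reyes, Achebe, Marino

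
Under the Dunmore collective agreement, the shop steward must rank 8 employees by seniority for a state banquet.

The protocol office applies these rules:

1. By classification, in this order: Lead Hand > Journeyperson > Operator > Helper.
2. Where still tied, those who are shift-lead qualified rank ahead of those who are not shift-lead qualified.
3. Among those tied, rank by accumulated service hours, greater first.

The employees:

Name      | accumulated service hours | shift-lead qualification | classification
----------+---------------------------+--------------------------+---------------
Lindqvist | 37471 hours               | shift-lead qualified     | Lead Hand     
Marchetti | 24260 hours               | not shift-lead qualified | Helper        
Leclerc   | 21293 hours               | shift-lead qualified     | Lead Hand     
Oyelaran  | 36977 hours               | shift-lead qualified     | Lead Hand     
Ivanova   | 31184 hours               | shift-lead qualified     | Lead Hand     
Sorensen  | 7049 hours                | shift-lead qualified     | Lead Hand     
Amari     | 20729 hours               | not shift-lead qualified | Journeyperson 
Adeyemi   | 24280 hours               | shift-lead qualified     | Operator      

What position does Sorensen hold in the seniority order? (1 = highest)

By classification: Lindqvist, Oyelaran, Ivanova, Leclerc and Sorensen (Lead Hand); then Amari (Journeyperson); then Adeyemi (Operator); then Marchetti (Helper).
Lindqvist, Oyelaran, Ivanova, Leclerc and Sorensen are each shift-lead qualified, so the next rule applies.
Among Lindqvist, Oyelaran, Ivanova, Leclerc and Sorensen, by accumulated service hours (higher first): Lindqvist (37471 hours) before Oyelaran (36977 hours) before Ivanova (31184 hours) before Leclerc (21293 hours) before Sorensen (7049 hours).
Order: Lindqvist, Oyelaran, Ivanova, Leclerc, Sorensen, Amari, Adeyemi, Marchetti. So position 5.

5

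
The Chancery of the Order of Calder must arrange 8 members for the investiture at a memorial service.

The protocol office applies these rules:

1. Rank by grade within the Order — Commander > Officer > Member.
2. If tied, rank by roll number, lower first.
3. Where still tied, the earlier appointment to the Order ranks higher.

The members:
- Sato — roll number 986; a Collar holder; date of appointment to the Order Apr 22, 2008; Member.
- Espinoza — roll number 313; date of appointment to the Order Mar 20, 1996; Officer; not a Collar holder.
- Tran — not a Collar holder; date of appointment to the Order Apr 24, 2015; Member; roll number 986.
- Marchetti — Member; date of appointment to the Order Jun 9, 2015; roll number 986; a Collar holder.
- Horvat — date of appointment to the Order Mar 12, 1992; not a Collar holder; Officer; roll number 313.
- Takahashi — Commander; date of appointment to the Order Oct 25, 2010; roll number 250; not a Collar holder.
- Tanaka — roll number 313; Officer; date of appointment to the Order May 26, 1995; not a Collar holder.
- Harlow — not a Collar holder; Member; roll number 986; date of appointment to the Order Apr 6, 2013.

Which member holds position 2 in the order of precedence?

By grade within the Order: Takahashi (Commander); then Horvat, Tanaka and Espinoza (Officer); then Sato, Harlow, Tran and Marchetti (Member).
Horvat, Tanaka and Espinoza all have roll number 313, so the next rule applies.
Among Horvat, Tanaka and Espinoza, by date of appointment to the Order (earlier first): Horvat (Mar 12, 1992) before Tanaka (May 26, 1995) before Espinoza (Mar 20, 1996).
Sato, Harlow, Tran and Marchetti all have roll number 986, so the next rule applies.
Among Sato, Harlow, Tran and Marchetti, by date of appointment to the Order (earlier first): Sato (Apr 22, 2008) before Harlow (Apr 6, 2013) before Tran (Apr 24, 2015) before Marchetti (Jun 9, 2015).
Order: Takahashi, Horvat, Tanaka, Espinoza, Sato, Harlow, Tran, Marchetti.

Horvat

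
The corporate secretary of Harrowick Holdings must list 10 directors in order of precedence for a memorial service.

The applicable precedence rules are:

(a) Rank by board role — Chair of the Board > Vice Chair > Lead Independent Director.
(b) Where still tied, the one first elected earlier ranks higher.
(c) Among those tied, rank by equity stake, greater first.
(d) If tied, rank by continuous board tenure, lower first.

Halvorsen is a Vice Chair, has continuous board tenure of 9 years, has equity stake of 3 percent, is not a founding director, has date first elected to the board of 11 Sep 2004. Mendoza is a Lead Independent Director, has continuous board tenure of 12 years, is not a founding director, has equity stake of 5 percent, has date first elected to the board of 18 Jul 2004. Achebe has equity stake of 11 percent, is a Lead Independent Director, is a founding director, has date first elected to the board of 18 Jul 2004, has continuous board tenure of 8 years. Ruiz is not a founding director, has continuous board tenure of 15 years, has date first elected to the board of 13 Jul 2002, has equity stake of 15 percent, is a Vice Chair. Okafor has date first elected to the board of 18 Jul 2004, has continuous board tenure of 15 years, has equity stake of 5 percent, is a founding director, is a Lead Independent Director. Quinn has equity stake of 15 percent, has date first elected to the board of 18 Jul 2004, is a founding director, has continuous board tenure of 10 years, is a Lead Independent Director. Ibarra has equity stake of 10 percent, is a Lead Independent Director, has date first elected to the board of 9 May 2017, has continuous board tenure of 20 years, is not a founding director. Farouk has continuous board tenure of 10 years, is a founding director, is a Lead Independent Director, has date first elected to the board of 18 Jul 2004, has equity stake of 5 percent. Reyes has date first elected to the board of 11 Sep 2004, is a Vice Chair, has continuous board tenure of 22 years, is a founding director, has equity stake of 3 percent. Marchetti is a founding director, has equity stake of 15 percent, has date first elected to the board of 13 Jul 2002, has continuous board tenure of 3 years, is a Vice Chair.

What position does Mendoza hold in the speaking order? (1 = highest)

8

By board role: Marchetti, Ruiz, Halvorsen and Reyes (Vice Chair); then Quinn, Achebe, Farouk, Mendoza, Okafor and Ibarra (Lead Independent Director).
Among Marchetti, Ruiz, Halvorsen and Reyes, by date first elected to the board (earlier first): Marchetti and Ruiz (13 Jul 2002) before Halvorsen and Reyes (11 Sep 2004).
Marchetti and Ruiz both have equity stake 15 percent, so the next rule applies.
Among Marchetti and Ruiz, by continuous board tenure (lower first): Marchetti (3 years) before Ruiz (15 years).
Halvorsen and Reyes both have equity stake 3 percent, so the next rule applies.
Among Halvorsen and Reyes, by continuous board tenure (lower first): Halvorsen (9 years) before Reyes (22 years).
Among Quinn, Achebe, Farouk, Mendoza, Okafor and Ibarra, by date first elected to the board (earlier first): Quinn, Achebe, Farouk, Mendoza and Okafor (18 Jul 2004) before Ibarra (9 May 2017).
Among Quinn, Achebe, Farouk, Mendoza and Okafor, by equity stake (higher first): Quinn (15 percent) before Achebe (11 percent) before Farouk, Mendoza and Okafor (5 percent).
Among Farouk, Mendoza and Okafor, by continuous board tenure (lower first): Farouk (10 years) before Mendoza (12 years) before Okafor (15 years).
Order: Marchetti, Ruiz, Halvorsen, Reyes, Quinn, Achebe, Farouk, Mendoza, Okafor, Ibarra. So position 8.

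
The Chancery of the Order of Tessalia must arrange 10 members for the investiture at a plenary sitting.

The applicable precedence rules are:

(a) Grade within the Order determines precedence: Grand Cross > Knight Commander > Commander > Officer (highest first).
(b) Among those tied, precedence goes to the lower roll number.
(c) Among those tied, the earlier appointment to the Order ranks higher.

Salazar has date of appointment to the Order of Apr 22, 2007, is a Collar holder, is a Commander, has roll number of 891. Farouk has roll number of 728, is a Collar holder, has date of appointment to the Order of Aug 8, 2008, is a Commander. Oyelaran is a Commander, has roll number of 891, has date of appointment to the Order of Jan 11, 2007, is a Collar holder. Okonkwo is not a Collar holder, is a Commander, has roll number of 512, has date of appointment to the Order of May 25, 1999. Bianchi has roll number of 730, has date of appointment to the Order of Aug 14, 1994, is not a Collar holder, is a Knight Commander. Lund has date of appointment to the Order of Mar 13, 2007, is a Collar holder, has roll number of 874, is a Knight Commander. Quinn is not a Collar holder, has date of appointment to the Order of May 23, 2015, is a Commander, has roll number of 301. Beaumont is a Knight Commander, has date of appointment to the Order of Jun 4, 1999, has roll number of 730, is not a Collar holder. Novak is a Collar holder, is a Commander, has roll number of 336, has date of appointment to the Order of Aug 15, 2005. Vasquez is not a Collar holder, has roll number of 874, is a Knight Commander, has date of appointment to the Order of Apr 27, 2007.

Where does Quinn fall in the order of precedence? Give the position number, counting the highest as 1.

By grade within the Order: Bianchi, Beaumont, Lund and Vasquez (Knight Commander); then Quinn, Novak, Okonkwo, Farouk, Oyelaran and Salazar (Commander).
Among Bianchi, Beaumont, Lund and Vasquez, by roll number (lower first): Bianchi and Beaumont (730) before Lund and Vasquez (874).
Among Bianchi and Beaumont, by date of appointment to the Order (earlier first): Bianchi (Aug 14, 1994) before Beaumont (Jun 4, 1999).
Among Lund and Vasquez, by date of appointment to the Order (earlier first): Lund (Mar 13, 2007) before Vasquez (Apr 27, 2007).
Among Quinn, Novak, Okonkwo, Farouk, Oyelaran and Salazar, by roll number (lower first): Quinn (301) before Novak (336) before Okonkwo (512) before Farouk (728) before Oyelaran and Salazar (891).
Among Oyelaran and Salazar, by date of appointment to the Order (earlier first): Oyelaran (Jan 11, 2007) before Salazar (Apr 22, 2007).
Order: Bianchi, Beaumont, Lund, Vasquez, Quinn, Novak, Okonkwo, Farouk, Oyelaran, Salazar. So position 5.

5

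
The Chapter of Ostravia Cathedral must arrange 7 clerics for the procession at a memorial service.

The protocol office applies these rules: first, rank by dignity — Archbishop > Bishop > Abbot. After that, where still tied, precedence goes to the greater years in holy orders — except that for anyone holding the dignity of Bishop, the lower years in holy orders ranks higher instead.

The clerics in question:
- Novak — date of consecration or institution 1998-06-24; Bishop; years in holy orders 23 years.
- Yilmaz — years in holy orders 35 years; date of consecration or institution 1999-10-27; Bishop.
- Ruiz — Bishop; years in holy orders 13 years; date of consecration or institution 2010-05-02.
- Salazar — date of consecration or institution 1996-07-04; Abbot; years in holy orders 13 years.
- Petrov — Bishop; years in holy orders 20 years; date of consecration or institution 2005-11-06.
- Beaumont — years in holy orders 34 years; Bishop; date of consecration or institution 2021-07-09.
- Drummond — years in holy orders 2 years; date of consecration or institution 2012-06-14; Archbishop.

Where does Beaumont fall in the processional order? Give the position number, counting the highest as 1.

5

By dignity: Drummond (Archbishop); then Ruiz, Petrov, Novak, Beaumont and Yilmaz (Bishop); then Salazar (Abbot).
Among Ruiz, Petrov, Novak, Beaumont and Yilmaz, by years in holy orders (lower first) (reversed rule for this group): Ruiz (13 years) before Petrov (20 years) before Novak (23 years) before Beaumont (34 years) before Yilmaz (35 years).
Order: Drummond, Ruiz, Petrov, Novak, Beaumont, Yilmaz, Salazar. So position 5.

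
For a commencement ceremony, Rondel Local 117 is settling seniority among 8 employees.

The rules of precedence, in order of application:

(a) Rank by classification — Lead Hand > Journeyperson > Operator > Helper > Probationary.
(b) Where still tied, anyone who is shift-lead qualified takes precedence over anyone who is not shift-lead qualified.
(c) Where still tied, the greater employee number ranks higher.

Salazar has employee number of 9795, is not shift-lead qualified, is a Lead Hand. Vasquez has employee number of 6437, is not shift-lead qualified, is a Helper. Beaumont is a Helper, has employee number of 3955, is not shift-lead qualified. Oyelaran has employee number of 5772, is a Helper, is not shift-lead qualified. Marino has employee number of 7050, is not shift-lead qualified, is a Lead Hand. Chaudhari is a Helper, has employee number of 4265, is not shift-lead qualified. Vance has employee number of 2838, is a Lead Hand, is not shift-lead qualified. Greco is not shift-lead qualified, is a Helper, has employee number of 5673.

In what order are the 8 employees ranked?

By classification: Salazar, Marino and Vance (Lead Hand); then Vasquez, Oyelaran, Greco, Chaudhari and Beaumont (Helper).
Salazar, Marino and Vance are each not shift-lead qualified, so the next rule applies.
Among Salazar, Marino and Vance, by employee number (higher first): Salazar (9795) before Marino (7050) before Vance (2838).
Vasquez, Oyelaran, Greco, Chaudhari and Beaumont are each not shift-lead qualified, so the next rule applies.
Among Vasquez, Oyelaran, Greco, Chaudhari and Beaumont, by employee number (higher first): Vasquez (6437) before Oyelaran (5772) before Greco (5673) before Chaudhari (4265) before Beaumont (3955).
Full order: Salazar, Marino, Vance, Vasquez, Oyelaran, Greco, Chaudhari, Beaumont.

Salazar, Marino, Vance, Vasquez, Oyelaran, Greco, Chaudhari, Beaumont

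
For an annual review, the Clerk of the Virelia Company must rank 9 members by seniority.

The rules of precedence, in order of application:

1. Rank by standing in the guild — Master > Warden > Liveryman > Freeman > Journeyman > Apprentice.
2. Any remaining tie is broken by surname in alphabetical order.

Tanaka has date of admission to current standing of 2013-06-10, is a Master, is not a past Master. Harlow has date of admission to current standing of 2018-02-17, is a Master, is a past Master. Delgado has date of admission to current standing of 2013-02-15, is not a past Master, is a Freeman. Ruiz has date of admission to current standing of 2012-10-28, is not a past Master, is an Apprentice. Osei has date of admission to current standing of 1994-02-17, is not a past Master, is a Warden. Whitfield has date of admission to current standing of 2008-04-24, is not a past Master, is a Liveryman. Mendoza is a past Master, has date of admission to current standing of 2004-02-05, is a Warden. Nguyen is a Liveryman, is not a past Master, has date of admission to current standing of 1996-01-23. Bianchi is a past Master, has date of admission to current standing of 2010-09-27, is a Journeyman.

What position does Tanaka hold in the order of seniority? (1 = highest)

By standing in the guild: Harlow and Tanaka (Master); then Mendoza and Osei (Warden); then Nguyen and Whitfield (Liveryman); then Delgado (Freeman); then Bianchi (Journeyman); then Ruiz (Apprentice).
Among Harlow and Tanaka, alphabetically by surname: Harlow before Tanaka.
Among Mendoza and Osei, alphabetically by surname: Mendoza before Osei.
Among Nguyen and Whitfield, alphabetically by surname: Nguyen before Whitfield.
Order: Harlow, Tanaka, Mendoza, Osei, Nguyen, Whitfield, Delgado, Bianchi, Ruiz. So position 2.

2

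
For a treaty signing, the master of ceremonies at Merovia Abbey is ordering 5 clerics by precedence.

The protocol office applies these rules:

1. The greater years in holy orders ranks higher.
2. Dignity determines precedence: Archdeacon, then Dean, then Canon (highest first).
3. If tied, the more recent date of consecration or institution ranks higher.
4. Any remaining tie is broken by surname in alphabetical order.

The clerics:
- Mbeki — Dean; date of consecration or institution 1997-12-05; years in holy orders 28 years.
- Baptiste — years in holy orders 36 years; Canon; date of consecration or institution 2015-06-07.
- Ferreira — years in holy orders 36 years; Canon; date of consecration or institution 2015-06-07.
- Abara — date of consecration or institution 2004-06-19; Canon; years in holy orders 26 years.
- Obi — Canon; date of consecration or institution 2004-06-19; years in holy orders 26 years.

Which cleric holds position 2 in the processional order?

By years in holy orders (higher first): Baptiste and Ferreira (both 36 years); then Mbeki (28 years); then Abara and Obi (both 26 years).
Baptiste and Ferreira are each Canon, so the next rule applies.
Baptiste and Ferreira both have date of consecration or institution 2015-06-07, so the next rule applies.
Among Baptiste and Ferreira, alphabetically by surname: Baptiste before Ferreira.
Abara and Obi are each Canon, so the next rule applies.
Abara and Obi both have date of consecration or institution 2004-06-19, so the next rule applies.
Among Abara and Obi, alphabetically by surname: Abara before Obi.
Order: Baptiste, Ferreira, Mbeki, Abara, Obi.

Ferreira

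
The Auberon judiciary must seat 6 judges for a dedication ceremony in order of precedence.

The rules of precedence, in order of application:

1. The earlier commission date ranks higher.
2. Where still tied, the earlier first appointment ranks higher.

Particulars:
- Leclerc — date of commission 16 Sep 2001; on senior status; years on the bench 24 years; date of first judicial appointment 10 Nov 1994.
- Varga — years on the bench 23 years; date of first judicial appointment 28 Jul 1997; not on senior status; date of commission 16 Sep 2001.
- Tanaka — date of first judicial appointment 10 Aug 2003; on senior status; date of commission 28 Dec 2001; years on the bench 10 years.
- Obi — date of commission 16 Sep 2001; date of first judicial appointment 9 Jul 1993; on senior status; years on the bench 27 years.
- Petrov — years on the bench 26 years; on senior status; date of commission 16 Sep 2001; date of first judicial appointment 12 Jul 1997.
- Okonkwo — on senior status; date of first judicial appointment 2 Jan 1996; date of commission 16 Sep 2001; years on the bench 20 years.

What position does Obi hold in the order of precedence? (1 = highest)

By date of commission (earlier first): Obi, Leclerc, Okonkwo, Petrov and Varga (each 16 Sep 2001); then Tanaka (28 Dec 2001).
Among Obi, Leclerc, Okonkwo, Petrov and Varga, by date of first judicial appointment (earlier first): Obi (9 Jul 1993) before Leclerc (10 Nov 1994) before Okonkwo (2 Jan 1996) before Petrov (12 Jul 1997) before Varga (28 Jul 1997).
Order: Obi, Leclerc, Okonkwo, Petrov, Varga, Tanaka. So position 1.

1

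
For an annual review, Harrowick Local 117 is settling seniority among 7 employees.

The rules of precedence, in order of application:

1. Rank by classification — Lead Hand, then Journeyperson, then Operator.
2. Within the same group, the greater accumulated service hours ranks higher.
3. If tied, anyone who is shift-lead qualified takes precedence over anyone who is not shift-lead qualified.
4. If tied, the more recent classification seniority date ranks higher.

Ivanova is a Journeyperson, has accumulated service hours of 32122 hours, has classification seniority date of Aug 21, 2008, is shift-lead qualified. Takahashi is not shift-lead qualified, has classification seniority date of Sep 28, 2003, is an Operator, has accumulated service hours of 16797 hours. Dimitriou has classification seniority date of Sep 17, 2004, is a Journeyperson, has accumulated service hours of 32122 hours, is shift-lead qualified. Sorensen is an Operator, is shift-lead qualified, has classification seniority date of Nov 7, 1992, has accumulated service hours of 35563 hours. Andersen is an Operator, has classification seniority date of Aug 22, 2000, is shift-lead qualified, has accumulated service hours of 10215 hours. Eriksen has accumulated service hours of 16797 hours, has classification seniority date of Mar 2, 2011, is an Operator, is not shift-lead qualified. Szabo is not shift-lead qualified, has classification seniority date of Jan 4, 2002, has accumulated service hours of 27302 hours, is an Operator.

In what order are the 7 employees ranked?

By classification: Ivanova and Dimitriou (Journeyperson); then Sorensen, Szabo, Eriksen, Takahashi and Andersen (Operator).
Ivanova and Dimitriou both have accumulated service hours 32122 hours, so the next rule applies.
Ivanova and Dimitriou are each shift-lead qualified, so the next rule applies.
Among Ivanova and Dimitriou, by classification seniority date (later first): Ivanova (Aug 21, 2008) before Dimitriou (Sep 17, 2004).
Among Sorensen, Szabo, Eriksen, Takahashi and Andersen, by accumulated service hours (higher first): Sorensen (35563 hours) before Szabo (27302 hours) before Eriksen and Takahashi (16797 hours) before Andersen (10215 hours).
Eriksen and Takahashi are each not shift-lead qualified, so the next rule applies.
Among Eriksen and Takahashi, by classification seniority date (later first): Eriksen (Mar 2, 2011) before Takahashi (Sep 28, 2003).
Full order: Ivanova, Dimitriou, Sorensen, Szabo, Eriksen, Takahashi, Andersen.

Ivanova, Dimitriou, Sorensen, Szabo, Eriksen, Takahashi, Andersen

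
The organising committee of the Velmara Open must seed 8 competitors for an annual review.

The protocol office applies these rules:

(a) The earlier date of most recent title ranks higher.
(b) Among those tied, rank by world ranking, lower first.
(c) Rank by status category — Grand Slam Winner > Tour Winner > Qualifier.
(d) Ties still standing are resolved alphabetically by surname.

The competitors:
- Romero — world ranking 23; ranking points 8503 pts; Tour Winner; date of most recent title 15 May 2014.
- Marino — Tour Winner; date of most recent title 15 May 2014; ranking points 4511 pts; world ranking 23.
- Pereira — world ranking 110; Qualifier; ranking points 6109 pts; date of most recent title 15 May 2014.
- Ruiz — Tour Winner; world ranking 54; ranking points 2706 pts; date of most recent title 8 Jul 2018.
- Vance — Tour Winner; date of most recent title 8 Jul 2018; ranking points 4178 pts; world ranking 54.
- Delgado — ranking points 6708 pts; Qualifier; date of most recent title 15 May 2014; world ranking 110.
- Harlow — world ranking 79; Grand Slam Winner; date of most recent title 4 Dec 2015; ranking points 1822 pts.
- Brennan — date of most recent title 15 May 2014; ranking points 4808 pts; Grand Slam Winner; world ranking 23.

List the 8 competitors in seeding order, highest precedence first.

By date of most recent title (earlier first): Brennan, Marino, Romero, Delgado and Pereira (each 15 May 2014); then Harlow (4 Dec 2015); then Ruiz and Vance (both 8 Jul 2018).
Among Brennan, Marino, Romero, Delgado and Pereira, by world ranking (lower first): Brennan, Marino and Romero (23) before Delgado and Pereira (110).
Among Brennan, Marino and Romero, by status category: Brennan (Grand Slam Winner) before Marino and Romero (Tour Winner).
Among Marino and Romero, alphabetically by surname: Marino before Romero.
Delgado and Pereira are each Qualifier, so the next rule applies.
Among Delgado and Pereira, alphabetically by surname: Delgado before Pereira.
Ruiz and Vance both have world ranking 54, so the next rule applies.
Ruiz and Vance are each Tour Winner, so the next rule applies.
Among Ruiz and Vance, alphabetically by surname: Ruiz before Vance.
Full order: Brennan, Marino, Romero, Delgado, Pereira, Harlow, Ruiz, Vance.

Brennan, Marino, Romero, Delgado, Pereira, Harlow, Ruiz, Vance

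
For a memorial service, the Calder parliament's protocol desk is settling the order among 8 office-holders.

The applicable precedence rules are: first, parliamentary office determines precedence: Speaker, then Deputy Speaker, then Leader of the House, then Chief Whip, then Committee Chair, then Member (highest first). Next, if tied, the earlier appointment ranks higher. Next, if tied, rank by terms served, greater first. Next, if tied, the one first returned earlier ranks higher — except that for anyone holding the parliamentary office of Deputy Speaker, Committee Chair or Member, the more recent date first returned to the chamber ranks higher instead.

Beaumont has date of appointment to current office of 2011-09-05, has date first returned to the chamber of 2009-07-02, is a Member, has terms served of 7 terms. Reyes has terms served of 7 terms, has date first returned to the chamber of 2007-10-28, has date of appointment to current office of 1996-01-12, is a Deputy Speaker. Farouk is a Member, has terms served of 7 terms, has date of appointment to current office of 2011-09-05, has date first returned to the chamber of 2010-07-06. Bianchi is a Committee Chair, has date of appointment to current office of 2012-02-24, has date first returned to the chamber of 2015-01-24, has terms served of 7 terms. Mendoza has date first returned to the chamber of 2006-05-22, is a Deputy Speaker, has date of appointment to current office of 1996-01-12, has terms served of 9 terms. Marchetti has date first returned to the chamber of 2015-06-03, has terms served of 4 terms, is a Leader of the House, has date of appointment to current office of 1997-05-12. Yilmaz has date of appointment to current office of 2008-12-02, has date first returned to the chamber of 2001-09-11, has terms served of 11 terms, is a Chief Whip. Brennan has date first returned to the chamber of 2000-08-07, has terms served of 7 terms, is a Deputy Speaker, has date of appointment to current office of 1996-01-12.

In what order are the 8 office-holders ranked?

Mendoza, Reyes, Brennan, Marchetti, Yilmaz, Bianchi, Farouk, Beaumont

By parliamentary office: Mendoza, Reyes and Brennan (Deputy Speaker); then Marchetti (Leader of the House); then Yilmaz (Chief Whip); then Bianchi (Committee Chair); then Farouk and Beaumont (Member).
Mendoza, Reyes and Brennan all have date of appointment to current office 1996-01-12, so the next rule applies.
Among Mendoza, Reyes and Brennan, by terms served (higher first): Mendoza (9 terms) before Reyes and Brennan (7 terms).
Among Reyes and Brennan, by date first returned to the chamber (later first) (reversed rule for this group): Reyes (2007-10-28) before Brennan (2000-08-07).
Farouk and Beaumont both have date of appointment to current office 2011-09-05, so the next rule applies.
Farouk and Beaumont both have terms served 7 terms, so the next rule applies.
Among Farouk and Beaumont, by date first returned to the chamber (later first) (reversed rule for this group): Farouk (2010-07-06) before Beaumont (2009-07-02).
Full order: Mendoza, Reyes, Brennan, Marchetti, Yilmaz, Bianchi, Farouk, Beaumont.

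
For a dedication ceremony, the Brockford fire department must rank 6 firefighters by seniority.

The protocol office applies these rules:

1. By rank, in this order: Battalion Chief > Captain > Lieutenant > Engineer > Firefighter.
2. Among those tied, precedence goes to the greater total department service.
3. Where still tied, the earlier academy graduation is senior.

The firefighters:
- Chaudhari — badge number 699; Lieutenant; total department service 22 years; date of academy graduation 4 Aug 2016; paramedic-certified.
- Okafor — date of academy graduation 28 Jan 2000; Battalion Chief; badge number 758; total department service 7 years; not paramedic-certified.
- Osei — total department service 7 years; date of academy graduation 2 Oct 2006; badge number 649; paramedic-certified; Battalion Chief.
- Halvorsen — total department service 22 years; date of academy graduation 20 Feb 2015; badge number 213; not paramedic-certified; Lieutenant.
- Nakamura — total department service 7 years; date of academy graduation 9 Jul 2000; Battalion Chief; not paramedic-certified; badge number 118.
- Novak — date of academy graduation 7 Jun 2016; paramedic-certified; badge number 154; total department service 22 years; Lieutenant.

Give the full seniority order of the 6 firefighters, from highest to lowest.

Okafor, Nakamura, Osei, Halvorsen, Novak, Chaudhari

By rank: Okafor, Nakamura and Osei (Battalion Chief); then Halvorsen, Novak and Chaudhari (Lieutenant).
Okafor, Nakamura and Osei all have total department service 7 years, so the next rule applies.
Among Okafor, Nakamura and Osei, by date of academy graduation (earlier first): Okafor (28 Jan 2000) before Nakamura (9 Jul 2000) before Osei (2 Oct 2006).
Halvorsen, Novak and Chaudhari all have total department service 22 years, so the next rule applies.
Among Halvorsen, Novak and Chaudhari, by date of academy graduation (earlier first): Halvorsen (20 Feb 2015) before Novak (7 Jun 2016) before Chaudhari (4 Aug 2016).
Full order: Okafor, Nakamura, Osei, Halvorsen, Novak, Chaudhari.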